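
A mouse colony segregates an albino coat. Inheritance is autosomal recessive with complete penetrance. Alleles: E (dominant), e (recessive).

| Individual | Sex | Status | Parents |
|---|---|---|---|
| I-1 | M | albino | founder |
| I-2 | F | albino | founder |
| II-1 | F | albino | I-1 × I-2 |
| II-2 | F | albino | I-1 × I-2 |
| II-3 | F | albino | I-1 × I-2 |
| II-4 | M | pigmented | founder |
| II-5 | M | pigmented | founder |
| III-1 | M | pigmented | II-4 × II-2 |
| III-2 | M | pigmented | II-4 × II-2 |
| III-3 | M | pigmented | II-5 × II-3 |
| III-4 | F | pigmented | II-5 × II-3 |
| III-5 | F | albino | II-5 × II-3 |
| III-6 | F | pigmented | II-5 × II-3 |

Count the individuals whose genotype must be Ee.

Obligate heterozygotes: II-5 is pigmented so carries E and passed e to III-5 (ee), so II-5 is Ee; III-1 is pigmented so carries E and received e from II-2 (ee), so III-1 is Ee; III-2 is pigmented so carries E and received e from II-2 (ee), so III-2 is Ee; III-3 is pigmented so carries E and received e from II-3 (ee), so III-3 is Ee; III-4 is pigmented so carries E and received e from II-3 (ee), so III-4 is Ee; III-6 is pigmented so carries E and received e from II-3 (ee), so III-6 is Ee.
Every other individual is either homozygous by phenotype or has at least one consistent homozygous assignment, so the count is 6.

6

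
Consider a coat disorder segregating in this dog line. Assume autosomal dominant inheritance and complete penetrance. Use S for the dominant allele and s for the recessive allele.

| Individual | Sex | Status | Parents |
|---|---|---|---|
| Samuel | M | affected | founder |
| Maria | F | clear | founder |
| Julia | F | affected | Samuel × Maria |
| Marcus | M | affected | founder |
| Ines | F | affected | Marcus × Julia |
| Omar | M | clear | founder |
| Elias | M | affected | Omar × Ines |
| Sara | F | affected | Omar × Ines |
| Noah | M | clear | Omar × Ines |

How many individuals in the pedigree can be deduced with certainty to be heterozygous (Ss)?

Obligate heterozygotes: Julia is affected so carries S and received s from Maria (ss), so Julia is Ss; Ines is affected so carries S and passed s to Noah (ss), so Ines is Ss; Elias is affected so carries S and received s from Omar (ss), so Elias is Ss; Sara is affected so carries S and received s from Omar (ss), so Sara is Ss.
Every other individual is either homozygous by phenotype or has at least one consistent homozygous assignment, so the count is 4.

4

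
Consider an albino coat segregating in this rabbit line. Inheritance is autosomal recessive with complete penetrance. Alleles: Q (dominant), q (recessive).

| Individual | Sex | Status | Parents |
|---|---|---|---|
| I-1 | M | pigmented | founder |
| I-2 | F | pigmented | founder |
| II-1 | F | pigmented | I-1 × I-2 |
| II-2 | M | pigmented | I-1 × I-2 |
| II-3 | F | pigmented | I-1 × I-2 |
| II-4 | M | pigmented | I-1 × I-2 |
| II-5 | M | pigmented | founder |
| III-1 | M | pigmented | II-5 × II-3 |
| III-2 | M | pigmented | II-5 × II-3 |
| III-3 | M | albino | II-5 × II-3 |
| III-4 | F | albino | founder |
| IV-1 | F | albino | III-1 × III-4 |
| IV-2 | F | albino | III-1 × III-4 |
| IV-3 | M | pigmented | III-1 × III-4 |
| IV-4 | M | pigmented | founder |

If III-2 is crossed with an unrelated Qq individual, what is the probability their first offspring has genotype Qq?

1/2

II-5 is pigmented so carries Q and passed q to III-3 (qq), so II-5 is Qq.
II-3 is pigmented so carries Q and passed q to III-3 (qq), so II-3 is Qq.
III-2 is a pigmented offspring of II-5 (Qq) × II-3 (Qq), whose cross gives 1/4 QQ : 1/2 Qq : 1/4 qq; conditioning on being pigmented, III-2 is QQ with probability 1/3, Qq with probability 2/3.
Summing over parental genotype combinations, P(offspring has genotype Qq) = 1/3·1/2 + 2/3·1/2 = 1/2.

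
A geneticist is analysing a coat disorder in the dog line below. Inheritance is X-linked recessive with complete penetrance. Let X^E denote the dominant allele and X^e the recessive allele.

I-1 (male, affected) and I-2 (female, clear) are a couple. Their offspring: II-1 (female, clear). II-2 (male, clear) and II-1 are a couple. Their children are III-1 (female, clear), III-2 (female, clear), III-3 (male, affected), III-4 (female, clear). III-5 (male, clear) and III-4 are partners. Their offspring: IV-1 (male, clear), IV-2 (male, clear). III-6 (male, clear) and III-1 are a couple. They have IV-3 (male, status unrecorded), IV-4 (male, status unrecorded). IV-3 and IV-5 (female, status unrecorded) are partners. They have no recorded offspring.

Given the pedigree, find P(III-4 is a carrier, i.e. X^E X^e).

II-2 is clear, so II-2 is X^E Y.
II-1 is clear so carries E and received e from I-1 (X^e Y), so II-1 is X^E X^e.
Their cross gives offspring ratios 1/2 X^E X^E : 1/2 X^E X^e. Conditioning on III-4 being clear, P(X^E X^e) = 1/2 / 1 = 1/2 before taking III-4's own offspring into account.
III-5 is clear, so III-5 is X^E Y.
Now use III-4's offspring. Probability of each recorded status — clear son IV-1: 1/2 if III-4 is X^E X^e, 1 if X^E X^E; clear son IV-2: 1/2 if III-4 is X^E X^e, 1 if X^E X^E.
Bayes: P(X^E X^e) = 1/2·1/4 / (1/2·1/4 + 1/2·1) = 1/5.

1/5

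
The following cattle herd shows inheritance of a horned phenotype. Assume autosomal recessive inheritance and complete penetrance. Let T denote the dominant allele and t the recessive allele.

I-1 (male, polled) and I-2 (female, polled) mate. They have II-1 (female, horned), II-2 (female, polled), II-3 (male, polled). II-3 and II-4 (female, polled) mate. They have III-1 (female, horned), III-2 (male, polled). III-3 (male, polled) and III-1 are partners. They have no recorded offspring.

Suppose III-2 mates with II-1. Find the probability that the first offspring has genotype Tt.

II-3 is polled so carries T and passed t to III-1 (tt), so II-3 is Tt.
II-4 is polled so carries T and passed t to III-1 (tt), so II-4 is Tt.
III-2 is a polled offspring of II-3 (Tt) × II-4 (Tt), whose cross gives 1/4 TT : 1/2 Tt : 1/4 tt; conditioning on being polled, III-2 is TT with probability 1/3, Tt with probability 2/3.
II-1 is horned, so II-1 is tt.
Summing over parental genotype combinations, P(offspring has genotype Tt) = 1/3·1 + 2/3·1/2 = 2/3.

2/3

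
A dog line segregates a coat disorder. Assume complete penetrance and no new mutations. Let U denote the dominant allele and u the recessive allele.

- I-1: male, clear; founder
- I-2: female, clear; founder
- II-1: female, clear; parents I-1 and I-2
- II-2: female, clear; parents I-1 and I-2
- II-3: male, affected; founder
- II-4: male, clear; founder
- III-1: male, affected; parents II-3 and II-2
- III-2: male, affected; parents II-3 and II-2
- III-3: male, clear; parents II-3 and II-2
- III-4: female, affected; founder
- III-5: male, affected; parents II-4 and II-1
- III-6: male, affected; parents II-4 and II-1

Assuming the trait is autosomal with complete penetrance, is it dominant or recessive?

II-4 and II-1 are both clear yet have an affected child III-5. Under dominance, an affected child requires at least one affected parent, so the trait cannot be dominant.

recessive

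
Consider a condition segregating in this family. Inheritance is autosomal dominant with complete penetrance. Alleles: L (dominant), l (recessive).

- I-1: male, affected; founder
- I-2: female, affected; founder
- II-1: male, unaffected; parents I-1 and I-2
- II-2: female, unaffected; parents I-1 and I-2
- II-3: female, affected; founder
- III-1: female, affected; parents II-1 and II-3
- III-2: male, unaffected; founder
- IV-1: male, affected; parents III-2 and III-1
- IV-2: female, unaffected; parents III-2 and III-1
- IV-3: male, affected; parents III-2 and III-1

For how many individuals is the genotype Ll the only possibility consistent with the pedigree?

5

Obligate heterozygotes: I-1 is affected so carries L and passed l to II-1 (ll), so I-1 is Ll; I-2 is affected so carries L and passed l to II-1 (ll), so I-2 is Ll; III-1 is affected so carries L and received l from II-1 (ll), so III-1 is Ll; IV-1 is affected so carries L and received l from III-2 (ll), so IV-1 is Ll; IV-3 is affected so carries L and received l from III-2 (ll), so IV-3 is Ll.
Every other individual is either homozygous by phenotype or has at least one consistent homozygous assignment, so the count is 5.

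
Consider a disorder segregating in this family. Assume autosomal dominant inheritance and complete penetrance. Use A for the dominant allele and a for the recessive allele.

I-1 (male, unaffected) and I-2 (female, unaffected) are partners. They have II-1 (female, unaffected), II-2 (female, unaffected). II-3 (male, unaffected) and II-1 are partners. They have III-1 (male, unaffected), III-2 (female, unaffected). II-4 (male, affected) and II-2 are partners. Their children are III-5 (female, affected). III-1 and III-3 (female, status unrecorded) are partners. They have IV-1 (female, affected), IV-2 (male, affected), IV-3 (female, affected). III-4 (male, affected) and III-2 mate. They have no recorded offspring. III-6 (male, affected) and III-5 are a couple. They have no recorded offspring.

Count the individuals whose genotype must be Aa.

4

Obligate heterozygotes: III-5 is affected so carries A and received a from II-2 (aa), so III-5 is Aa; IV-1 is affected so carries A and received a from III-1 (aa), so IV-1 is Aa; IV-2 is affected so carries A and received a from III-1 (aa), so IV-2 is Aa; IV-3 is affected so carries A and received a from III-1 (aa), so IV-3 is Aa.
Every other individual is either homozygous by phenotype or has at least one consistent homozygous assignment, so the count is 4.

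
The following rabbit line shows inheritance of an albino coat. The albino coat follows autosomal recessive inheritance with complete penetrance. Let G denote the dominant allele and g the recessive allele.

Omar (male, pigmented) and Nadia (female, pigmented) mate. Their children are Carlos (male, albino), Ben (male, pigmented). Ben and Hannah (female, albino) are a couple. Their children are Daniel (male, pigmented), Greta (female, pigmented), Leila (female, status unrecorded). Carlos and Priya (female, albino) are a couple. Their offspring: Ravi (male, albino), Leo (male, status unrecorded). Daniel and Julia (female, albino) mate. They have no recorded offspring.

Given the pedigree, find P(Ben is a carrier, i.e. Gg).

Omar is pigmented so carries G and passed g to Carlos (gg), so Omar is Gg.
Nadia is pigmented so carries G and passed g to Carlos (gg), so Nadia is Gg.
Their cross gives offspring ratios 1/4 GG : 1/2 Gg : 1/4 gg. Conditioning on Ben being pigmented, P(Gg) = 1/2 / 3/4 = 2/3 before taking Ben's own offspring into account.
Hannah is albino, so Hannah is gg.
Now use Ben's offspring. Probability of each recorded status — pigmented son Daniel: 1/2 if Ben is Gg, 1 if GG; pigmented daughter Greta: 1/2 if Ben is Gg, 1 if GG. (Leila: equally likely either way, so uninformative.)
Bayes: P(Gg) = 2/3·1/4 / (2/3·1/4 + 1/3·1) = 1/3.

1/3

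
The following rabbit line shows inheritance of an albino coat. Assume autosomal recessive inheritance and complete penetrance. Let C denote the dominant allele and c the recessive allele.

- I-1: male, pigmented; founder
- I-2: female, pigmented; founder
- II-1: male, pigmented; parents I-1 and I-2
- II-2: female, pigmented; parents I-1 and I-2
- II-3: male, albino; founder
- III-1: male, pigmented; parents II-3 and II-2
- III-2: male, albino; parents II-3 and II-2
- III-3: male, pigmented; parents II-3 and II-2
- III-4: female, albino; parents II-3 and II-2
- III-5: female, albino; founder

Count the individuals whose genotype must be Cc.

Obligate heterozygotes: II-2 is pigmented so carries C and passed c to III-2 (cc), so II-2 is Cc; III-1 is pigmented so carries C and received c from II-3 (cc), so III-1 is Cc; III-3 is pigmented so carries C and received c from II-3 (cc), so III-3 is Cc.
Every other individual is either homozygous by phenotype or has at least one consistent homozygous assignment, so the count is 3.

3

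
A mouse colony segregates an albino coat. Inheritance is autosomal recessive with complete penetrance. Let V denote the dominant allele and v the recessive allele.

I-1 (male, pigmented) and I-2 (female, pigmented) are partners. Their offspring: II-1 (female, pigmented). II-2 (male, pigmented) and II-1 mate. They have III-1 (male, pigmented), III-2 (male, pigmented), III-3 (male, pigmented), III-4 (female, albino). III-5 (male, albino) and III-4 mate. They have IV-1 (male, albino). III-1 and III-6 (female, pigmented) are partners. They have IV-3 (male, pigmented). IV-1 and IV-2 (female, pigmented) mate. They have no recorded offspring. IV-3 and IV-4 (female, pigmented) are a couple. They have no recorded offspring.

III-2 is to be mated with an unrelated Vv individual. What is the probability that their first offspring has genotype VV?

II-2 is pigmented so carries V and passed v to III-4 (vv), so II-2 is Vv.
II-1 is pigmented so carries V and passed v to III-4 (vv), so II-1 is Vv.
III-2 is a pigmented offspring of II-2 (Vv) × II-1 (Vv), whose cross gives 1/4 VV : 1/2 Vv : 1/4 vv; conditioning on being pigmented, III-2 is VV with probability 1/3, Vv with probability 2/3.
Summing over parental genotype combinations, P(offspring has genotype VV) = 1/3·1/2 + 2/3·1/4 = 1/3.

1/3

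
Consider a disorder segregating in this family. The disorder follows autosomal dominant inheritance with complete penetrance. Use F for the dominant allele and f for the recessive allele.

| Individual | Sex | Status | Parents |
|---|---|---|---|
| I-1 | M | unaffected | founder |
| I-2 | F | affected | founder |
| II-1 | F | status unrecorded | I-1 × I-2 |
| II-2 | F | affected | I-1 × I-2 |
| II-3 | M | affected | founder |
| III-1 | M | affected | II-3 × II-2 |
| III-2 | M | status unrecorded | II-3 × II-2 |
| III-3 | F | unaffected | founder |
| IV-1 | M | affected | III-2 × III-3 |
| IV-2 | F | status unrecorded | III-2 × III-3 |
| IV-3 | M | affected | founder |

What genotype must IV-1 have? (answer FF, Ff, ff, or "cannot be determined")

From phenotype alone, IV-1 is FF or Ff.
IV-1 is affected so carries F and received f from III-3 (ff), so IV-1 is Ff.

Ff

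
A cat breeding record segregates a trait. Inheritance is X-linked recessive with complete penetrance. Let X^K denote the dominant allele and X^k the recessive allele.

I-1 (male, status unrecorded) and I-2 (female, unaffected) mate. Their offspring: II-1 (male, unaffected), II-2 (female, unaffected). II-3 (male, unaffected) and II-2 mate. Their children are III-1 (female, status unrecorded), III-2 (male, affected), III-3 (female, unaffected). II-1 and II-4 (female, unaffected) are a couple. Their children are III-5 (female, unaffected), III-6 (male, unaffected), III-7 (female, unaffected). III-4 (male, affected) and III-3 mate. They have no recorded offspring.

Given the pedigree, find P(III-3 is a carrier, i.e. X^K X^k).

1/2

II-3 is unaffected, so II-3 is X^K Y.
II-2 is unaffected so carries K and passed k to III-2 (X^k Y), so II-2 is X^K X^k.
Their cross gives offspring ratios 1/2 X^K X^K : 1/2 X^K X^k. Conditioning on III-3 being unaffected, P(X^K X^k) = 1/2 / 1 = 1/2.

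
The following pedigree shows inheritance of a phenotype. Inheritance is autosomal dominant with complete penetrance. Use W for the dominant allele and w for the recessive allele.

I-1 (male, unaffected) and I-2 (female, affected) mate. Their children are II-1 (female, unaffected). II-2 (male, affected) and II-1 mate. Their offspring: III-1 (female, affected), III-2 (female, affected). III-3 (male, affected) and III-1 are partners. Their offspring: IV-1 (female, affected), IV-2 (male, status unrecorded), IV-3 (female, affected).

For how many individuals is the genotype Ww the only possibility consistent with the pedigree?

3

Obligate heterozygotes: I-2 is affected so carries W and passed w to II-1 (ww), so I-2 is Ww; III-1 is affected so carries W and received w from II-1 (ww), so III-1 is Ww; III-2 is affected so carries W and received w from II-1 (ww), so III-2 is Ww.
Every other individual is either homozygous by phenotype or has at least one consistent homozygous assignment, so the count is 3.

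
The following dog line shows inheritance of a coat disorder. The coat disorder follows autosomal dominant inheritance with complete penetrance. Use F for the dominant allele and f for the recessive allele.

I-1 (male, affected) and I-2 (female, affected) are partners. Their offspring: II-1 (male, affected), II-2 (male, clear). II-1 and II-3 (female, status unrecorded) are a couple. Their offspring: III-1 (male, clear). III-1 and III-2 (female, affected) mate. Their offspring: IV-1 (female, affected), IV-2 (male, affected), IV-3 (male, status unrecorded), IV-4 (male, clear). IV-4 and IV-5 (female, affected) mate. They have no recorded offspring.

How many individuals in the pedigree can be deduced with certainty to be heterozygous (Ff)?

6

Obligate heterozygotes: I-1 is affected so carries F and passed f to II-2 (ff), so I-1 is Ff; I-2 is affected so carries F and passed f to II-2 (ff), so I-2 is Ff; II-1 is affected so carries F and passed f to III-1 (ff), so II-1 is Ff; III-2 is affected so carries F and passed f to IV-4 (ff), so III-2 is Ff; IV-1 is affected so carries F and received f from III-1 (ff), so IV-1 is Ff; IV-2 is affected so carries F and received f from III-1 (ff), so IV-2 is Ff.
Every other individual is either homozygous by phenotype or has at least one consistent homozygous assignment, so the count is 6.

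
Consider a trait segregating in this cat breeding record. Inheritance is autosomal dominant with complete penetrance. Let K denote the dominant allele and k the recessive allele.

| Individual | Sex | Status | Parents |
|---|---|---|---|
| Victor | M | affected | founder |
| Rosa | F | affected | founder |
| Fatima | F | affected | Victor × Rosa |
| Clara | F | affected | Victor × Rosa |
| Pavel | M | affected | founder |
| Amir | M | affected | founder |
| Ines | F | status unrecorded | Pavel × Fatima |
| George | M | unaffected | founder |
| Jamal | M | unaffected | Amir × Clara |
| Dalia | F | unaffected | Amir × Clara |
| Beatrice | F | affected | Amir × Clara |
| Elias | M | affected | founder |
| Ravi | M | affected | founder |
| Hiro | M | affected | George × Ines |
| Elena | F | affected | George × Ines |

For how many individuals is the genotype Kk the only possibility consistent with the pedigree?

4

Obligate heterozygotes: Clara is affected so carries K and passed k to Jamal (kk), so Clara is Kk; Amir is affected so carries K and passed k to Jamal (kk), so Amir is Kk; Hiro is affected so carries K and received k from George (kk), so Hiro is Kk; Elena is affected so carries K and received k from George (kk), so Elena is Kk.
Every other individual is either homozygous by phenotype or has at least one consistent homozygous assignment, so the count is 4.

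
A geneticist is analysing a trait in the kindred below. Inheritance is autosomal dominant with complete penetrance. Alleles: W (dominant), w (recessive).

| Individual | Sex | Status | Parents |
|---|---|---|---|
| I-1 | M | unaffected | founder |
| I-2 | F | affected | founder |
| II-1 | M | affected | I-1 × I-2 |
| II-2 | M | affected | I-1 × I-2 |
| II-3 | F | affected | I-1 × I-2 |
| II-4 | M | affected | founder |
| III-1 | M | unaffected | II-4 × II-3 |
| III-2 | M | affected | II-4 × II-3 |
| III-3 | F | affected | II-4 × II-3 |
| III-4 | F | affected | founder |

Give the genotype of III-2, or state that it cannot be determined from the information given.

III-2's phenotype allows WW or Ww, and no parent or child forces a single allele at both positions; consistent genotype assignments exist with III-2 as WW or Ww.

cannot be determined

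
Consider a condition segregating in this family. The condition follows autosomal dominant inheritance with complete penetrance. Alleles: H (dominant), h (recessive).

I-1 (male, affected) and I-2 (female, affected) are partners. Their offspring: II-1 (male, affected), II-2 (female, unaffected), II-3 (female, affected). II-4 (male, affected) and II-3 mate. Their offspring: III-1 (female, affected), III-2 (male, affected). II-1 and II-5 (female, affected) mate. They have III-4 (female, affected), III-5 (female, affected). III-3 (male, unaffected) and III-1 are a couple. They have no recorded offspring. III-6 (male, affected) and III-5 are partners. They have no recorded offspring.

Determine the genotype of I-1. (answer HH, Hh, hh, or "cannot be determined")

From phenotype alone, I-1 is HH or Hh.
I-1 is affected so carries H and passed h to II-2 (hh), so I-1 is Hh.

Hh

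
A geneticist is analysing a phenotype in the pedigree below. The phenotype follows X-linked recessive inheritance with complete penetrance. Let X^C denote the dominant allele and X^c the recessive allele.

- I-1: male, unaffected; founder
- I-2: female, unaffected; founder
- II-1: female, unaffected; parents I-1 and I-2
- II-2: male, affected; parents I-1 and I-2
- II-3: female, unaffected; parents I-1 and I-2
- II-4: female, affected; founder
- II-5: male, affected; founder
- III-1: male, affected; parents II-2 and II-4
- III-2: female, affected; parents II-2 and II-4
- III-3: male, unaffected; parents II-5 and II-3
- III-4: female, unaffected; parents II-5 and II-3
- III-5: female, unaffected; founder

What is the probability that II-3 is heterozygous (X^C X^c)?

I-1 is unaffected, so I-1 is X^C Y.
I-2 is unaffected so carries C and passed c to II-2 (X^c Y), so I-2 is X^C X^c.
Their cross gives offspring ratios 1/2 X^C X^C : 1/2 X^C X^c. Conditioning on II-3 being unaffected, P(X^C X^c) = 1/2 / 1 = 1/2 before taking II-3's own offspring into account.
II-5 is affected, so II-5 is X^c Y.
Now use II-3's offspring. Probability of each recorded status — unaffected son III-3: 1/2 if II-3 is X^C X^c, 1 if X^C X^C; unaffected daughter III-4: 1/2 if II-3 is X^C X^c, 1 if X^C X^C.
Bayes: P(X^C X^c) = 1/2·1/4 / (1/2·1/4 + 1/2·1) = 1/5.

1/5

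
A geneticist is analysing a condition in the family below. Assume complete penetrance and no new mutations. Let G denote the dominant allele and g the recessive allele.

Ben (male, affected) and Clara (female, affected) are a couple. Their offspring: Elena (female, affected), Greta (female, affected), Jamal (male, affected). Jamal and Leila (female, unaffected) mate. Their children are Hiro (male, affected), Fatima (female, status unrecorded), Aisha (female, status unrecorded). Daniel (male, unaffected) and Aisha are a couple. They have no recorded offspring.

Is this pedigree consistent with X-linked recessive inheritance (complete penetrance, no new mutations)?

Yes

A consistent assignment under X-linked recessive exists: Ben X^g Y, Clara X^g X^g, Elena X^g X^g, Greta X^g X^g, Jamal X^g Y, Leila X^G X^g, Hiro X^g Y, Fatima X^G X^g, Aisha X^G X^g, Daniel X^G Y.
In this assignment every recorded phenotype matches its genotype and every non-founder's genotype is obtainable from its parents' genotypes, so the pedigree is consistent.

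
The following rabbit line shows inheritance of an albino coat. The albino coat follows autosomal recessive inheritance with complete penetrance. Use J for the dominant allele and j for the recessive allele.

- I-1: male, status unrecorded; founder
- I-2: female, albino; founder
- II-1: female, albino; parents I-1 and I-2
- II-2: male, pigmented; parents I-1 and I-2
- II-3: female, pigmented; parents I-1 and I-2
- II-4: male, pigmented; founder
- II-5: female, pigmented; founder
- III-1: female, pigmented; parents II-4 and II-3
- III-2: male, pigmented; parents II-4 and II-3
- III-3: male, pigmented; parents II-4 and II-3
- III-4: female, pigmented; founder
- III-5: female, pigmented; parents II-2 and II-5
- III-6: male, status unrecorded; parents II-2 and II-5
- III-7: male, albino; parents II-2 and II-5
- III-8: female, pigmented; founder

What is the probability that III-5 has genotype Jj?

II-2 is pigmented so carries J and received j from I-2 (jj), so II-2 is Jj.
II-5 is pigmented so carries J and passed j to III-7 (jj), so II-5 is Jj.
Their cross gives offspring ratios 1/4 JJ : 1/2 Jj : 1/4 jj. Conditioning on III-5 being pigmented, P(Jj) = 1/2 / 3/4 = 2/3.

2/3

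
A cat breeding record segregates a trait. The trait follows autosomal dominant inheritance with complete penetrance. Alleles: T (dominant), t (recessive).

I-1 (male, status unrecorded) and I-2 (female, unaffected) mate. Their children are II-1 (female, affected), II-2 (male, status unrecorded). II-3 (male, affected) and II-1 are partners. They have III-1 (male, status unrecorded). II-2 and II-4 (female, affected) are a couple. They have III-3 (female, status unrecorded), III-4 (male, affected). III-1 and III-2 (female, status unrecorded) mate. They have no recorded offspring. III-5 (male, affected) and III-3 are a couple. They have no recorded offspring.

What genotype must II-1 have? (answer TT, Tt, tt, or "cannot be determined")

Tt

From phenotype alone, II-1 is TT or Tt.
II-1 is affected so carries T and received t from I-2 (tt), so II-1 is Tt.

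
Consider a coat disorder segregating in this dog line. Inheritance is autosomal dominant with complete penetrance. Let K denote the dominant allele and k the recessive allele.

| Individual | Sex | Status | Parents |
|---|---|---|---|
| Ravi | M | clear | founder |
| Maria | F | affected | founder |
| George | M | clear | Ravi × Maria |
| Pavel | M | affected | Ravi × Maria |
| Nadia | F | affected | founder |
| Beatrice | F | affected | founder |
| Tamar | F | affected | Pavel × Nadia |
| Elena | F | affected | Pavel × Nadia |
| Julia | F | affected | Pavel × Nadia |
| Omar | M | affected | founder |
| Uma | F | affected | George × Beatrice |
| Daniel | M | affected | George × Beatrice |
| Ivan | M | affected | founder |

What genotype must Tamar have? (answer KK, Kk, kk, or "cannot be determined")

cannot be determined

Tamar's phenotype allows KK or Kk, and no parent or child forces a single allele at both positions; consistent genotype assignments exist with Tamar as KK or Kk.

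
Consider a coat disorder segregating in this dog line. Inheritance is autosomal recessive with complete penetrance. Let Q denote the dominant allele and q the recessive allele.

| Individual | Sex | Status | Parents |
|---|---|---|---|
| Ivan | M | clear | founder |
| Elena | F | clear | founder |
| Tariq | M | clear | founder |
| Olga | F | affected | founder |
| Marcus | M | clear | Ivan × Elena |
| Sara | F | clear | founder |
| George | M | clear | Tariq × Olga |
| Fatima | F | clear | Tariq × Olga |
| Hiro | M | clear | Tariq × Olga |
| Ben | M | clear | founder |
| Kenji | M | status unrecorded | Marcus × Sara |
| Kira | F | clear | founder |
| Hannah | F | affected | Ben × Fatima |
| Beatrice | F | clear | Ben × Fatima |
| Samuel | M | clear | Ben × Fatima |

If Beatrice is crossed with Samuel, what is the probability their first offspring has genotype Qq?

Ben is clear so carries Q and passed q to Hannah (qq), so Ben is Qq.
Fatima is clear so carries Q and received q from Olga (qq), so Fatima is Qq.
Beatrice is a clear offspring of Ben (Qq) × Fatima (Qq), whose cross gives 1/4 QQ : 1/2 Qq : 1/4 qq; conditioning on being clear, Beatrice is QQ with probability 1/3, Qq with probability 2/3.
Samuel is a clear offspring of Ben (Qq) × Fatima (Qq), whose cross gives 1/4 QQ : 1/2 Qq : 1/4 qq; conditioning on being clear, Samuel is QQ with probability 1/3, Qq with probability 2/3.
Summing over parental genotype combinations, P(offspring has genotype Qq) = 2/9·1/2 + 2/9·1/2 + 4/9·1/2 = 4/9.

4/9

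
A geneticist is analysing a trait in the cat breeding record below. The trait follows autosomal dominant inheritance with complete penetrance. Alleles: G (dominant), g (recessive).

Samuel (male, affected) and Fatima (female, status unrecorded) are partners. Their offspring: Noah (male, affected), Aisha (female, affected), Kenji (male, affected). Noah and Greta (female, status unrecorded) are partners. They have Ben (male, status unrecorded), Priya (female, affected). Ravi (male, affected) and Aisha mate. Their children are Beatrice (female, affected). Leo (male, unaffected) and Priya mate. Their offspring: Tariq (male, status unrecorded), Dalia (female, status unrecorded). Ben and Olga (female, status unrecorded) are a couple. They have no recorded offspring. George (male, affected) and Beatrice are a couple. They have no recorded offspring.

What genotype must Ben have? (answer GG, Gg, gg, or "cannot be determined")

Ben's phenotype is unrecorded, and no parent or child forces a single allele at both positions; consistent genotype assignments exist with Ben as GG or Gg or gg.

cannot be determined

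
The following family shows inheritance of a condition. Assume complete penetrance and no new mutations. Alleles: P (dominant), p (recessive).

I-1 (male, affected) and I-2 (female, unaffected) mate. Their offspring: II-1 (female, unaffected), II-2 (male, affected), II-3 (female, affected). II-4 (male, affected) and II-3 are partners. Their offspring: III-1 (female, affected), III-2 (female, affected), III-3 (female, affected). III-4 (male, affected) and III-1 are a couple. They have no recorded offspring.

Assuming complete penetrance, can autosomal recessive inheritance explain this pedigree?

Yes

A consistent assignment under autosomal recessive exists: I-1 pp, I-2 Pp, II-1 Pp, II-2 pp, II-3 pp, II-4 pp, III-1 pp, III-2 pp, III-3 pp, III-4 pp.
In this assignment every recorded phenotype matches its genotype and every non-founder's genotype is obtainable from its parents' genotypes, so the pedigree is consistent.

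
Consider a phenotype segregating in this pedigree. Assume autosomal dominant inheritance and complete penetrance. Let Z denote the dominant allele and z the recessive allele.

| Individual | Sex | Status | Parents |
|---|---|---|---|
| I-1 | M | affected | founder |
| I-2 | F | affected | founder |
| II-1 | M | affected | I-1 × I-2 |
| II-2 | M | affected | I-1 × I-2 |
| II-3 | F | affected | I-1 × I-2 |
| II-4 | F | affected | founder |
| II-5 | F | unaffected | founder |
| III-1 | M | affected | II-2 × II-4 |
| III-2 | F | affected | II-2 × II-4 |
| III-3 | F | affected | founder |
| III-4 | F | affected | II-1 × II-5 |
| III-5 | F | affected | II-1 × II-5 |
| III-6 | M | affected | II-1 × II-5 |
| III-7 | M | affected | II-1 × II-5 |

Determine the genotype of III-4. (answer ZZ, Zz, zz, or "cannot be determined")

Zz

From phenotype alone, III-4 is ZZ or Zz.
III-4 is affected so carries Z and received z from II-5 (zz), so III-4 is Zz.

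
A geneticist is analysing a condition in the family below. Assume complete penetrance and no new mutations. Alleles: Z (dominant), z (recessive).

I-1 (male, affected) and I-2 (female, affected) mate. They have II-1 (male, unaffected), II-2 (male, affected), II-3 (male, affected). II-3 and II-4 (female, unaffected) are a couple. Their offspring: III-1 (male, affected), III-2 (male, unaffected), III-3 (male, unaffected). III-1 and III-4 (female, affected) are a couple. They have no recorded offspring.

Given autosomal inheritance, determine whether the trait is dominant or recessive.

I-1 and I-2 are both affected yet have an unaffected child II-1. Under a recessive model two affected parents are homozygous and every child would be affected, so the trait cannot be recessive.

dominant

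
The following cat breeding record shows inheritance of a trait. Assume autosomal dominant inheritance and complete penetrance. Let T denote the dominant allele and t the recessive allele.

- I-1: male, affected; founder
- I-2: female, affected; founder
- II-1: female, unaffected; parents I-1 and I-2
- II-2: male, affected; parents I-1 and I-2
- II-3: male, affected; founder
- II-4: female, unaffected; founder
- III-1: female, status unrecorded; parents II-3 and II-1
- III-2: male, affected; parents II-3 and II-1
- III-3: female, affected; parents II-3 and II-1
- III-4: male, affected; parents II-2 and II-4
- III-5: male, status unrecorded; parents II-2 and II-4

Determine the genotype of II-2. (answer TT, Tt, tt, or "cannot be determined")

cannot be determined

II-2's phenotype allows TT or Tt, and no parent or child forces a single allele at both positions; consistent genotype assignments exist with II-2 as TT or Tt.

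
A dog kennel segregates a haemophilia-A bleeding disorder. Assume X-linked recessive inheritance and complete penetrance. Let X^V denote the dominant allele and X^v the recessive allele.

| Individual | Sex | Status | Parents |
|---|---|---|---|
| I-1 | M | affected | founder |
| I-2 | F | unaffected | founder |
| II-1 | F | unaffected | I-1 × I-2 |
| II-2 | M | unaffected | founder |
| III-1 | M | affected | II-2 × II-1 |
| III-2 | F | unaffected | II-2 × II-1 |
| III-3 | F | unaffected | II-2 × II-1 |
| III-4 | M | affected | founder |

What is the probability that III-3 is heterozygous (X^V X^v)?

1/2

II-2 is unaffected, so II-2 is X^V Y.
II-1 is unaffected so carries V and received v from I-1 (X^v Y), so II-1 is X^V X^v.
Their cross gives offspring ratios 1/2 X^V X^V : 1/2 X^V X^v. Conditioning on III-3 being unaffected, P(X^V X^v) = 1/2 / 1 = 1/2.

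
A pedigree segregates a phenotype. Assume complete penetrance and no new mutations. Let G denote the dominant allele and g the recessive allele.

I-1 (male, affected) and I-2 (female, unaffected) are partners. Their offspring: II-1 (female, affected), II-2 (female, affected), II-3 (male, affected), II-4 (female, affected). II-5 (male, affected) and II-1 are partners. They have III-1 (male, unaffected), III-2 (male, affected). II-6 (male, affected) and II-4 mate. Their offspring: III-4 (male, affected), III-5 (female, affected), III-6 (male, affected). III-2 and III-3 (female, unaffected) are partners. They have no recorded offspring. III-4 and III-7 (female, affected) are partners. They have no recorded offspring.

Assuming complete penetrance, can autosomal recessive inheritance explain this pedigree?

Under autosomal recessive, III-1 (unaffected, male) cannot arise from II-5 (affected) × II-1 (affected).

No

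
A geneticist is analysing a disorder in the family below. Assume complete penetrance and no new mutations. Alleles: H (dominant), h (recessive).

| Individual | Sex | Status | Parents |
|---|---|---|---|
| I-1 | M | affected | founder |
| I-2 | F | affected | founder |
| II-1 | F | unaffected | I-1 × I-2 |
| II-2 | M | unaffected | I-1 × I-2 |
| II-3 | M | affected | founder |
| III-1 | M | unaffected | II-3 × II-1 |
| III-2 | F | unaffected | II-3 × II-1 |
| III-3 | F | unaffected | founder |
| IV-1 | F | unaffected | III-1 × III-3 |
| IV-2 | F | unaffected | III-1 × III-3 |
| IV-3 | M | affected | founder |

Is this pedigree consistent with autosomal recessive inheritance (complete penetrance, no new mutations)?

No

Under autosomal recessive, II-1 (unaffected, female) cannot arise from I-1 (affected) × I-2 (affected).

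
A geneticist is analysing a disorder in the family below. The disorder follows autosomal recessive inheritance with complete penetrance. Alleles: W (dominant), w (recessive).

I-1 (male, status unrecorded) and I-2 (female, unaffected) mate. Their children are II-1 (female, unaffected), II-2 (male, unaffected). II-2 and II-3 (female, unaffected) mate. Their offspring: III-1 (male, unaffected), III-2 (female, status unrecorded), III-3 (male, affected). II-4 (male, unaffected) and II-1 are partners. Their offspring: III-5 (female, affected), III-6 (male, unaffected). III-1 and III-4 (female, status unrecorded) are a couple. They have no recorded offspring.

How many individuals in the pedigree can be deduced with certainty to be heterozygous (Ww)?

4

Obligate heterozygotes: II-1 is unaffected so carries W and passed w to III-5 (ww), so II-1 is Ww; II-2 is unaffected so carries W and passed w to III-3 (ww), so II-2 is Ww; II-3 is unaffected so carries W and passed w to III-3 (ww), so II-3 is Ww; II-4 is unaffected so carries W and passed w to III-5 (ww), so II-4 is Ww.
Every other individual is either homozygous by phenotype or has at least one consistent homozygous assignment, so the count is 4.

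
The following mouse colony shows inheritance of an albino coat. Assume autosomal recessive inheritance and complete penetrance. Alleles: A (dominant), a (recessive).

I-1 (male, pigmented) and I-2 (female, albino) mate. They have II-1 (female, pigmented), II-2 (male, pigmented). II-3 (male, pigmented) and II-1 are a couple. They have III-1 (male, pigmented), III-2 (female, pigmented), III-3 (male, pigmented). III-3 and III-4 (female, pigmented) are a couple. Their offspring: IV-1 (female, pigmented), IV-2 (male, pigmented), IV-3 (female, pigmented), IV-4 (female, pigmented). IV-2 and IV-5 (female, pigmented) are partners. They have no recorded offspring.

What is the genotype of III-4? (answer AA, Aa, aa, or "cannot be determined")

III-4's phenotype allows AA or Aa, and no parent or child forces a single allele at both positions; consistent genotype assignments exist with III-4 as AA or Aa.

cannot be determined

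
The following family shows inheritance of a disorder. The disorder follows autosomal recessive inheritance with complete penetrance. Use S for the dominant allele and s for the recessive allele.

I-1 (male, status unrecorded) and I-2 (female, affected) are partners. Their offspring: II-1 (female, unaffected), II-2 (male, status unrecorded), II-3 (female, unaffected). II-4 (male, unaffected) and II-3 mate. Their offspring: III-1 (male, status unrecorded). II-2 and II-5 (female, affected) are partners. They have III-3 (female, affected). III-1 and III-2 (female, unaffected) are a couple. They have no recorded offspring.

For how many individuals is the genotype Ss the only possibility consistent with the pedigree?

Obligate heterozygotes: II-1 is unaffected so carries S and received s from I-2 (ss), so II-1 is Ss; II-3 is unaffected so carries S and received s from I-2 (ss), so II-3 is Ss.
Every other individual is either homozygous by phenotype or has at least one consistent homozygous assignment, so the count is 2.

2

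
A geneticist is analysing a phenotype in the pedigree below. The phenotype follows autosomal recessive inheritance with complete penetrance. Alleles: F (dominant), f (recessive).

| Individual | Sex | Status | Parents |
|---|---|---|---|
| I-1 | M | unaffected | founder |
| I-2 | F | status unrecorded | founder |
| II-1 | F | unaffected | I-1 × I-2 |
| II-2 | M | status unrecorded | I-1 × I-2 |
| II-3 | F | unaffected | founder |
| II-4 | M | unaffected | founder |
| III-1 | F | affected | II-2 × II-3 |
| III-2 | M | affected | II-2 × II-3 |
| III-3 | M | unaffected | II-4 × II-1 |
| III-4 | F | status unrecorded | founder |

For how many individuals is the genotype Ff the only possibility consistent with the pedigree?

1

Obligate heterozygotes: II-3 is unaffected so carries F and passed f to III-1 (ff), so II-3 is Ff.
Every other individual is either homozygous by phenotype or has at least one consistent homozygous assignment, so the count is 1.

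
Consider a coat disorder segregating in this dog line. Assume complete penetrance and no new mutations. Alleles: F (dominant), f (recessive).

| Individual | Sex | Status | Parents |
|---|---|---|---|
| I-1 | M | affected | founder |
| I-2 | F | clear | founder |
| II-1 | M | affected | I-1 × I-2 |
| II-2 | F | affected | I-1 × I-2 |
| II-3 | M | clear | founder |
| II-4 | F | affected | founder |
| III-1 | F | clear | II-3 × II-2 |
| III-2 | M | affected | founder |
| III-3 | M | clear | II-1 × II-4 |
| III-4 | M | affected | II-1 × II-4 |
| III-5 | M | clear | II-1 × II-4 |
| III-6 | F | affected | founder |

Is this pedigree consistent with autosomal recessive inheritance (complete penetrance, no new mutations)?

Under autosomal recessive, III-3 (clear, male) cannot arise from II-1 (affected) × II-4 (affected).

No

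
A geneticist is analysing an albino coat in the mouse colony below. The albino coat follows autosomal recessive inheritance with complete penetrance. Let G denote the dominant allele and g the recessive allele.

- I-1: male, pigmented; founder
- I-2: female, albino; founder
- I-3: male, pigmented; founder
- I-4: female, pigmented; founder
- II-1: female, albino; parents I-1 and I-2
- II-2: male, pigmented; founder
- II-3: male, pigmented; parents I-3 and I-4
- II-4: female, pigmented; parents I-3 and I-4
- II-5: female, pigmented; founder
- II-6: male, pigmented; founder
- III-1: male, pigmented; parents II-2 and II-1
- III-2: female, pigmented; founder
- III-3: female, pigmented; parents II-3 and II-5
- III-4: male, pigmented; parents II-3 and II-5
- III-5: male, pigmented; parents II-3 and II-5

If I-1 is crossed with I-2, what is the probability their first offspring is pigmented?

I-1 is pigmented so carries G and passed g to II-1 (gg), so I-1 is Gg.
I-2 is albino, so I-2 is gg.
The cross gives 1/2 Gg : 1/2 gg, so P(offspring is pigmented) = 1/2.

1/2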